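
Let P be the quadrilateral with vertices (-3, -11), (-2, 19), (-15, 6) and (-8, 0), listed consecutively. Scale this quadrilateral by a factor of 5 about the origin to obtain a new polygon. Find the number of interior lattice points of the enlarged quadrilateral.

Using the shoelace formula, 2A = |((-3)·19 − (-2)·(-11)) + ((-2)·6 − (-15)·19) + ((-15)·0 − (-8)·6) + ((-8)·(-11) − (-3)·0)| = 330, so the area is 165.
The number of boundary lattice points is Σ gcd(|Δx|,|Δy|) = gcd(1,30) + gcd(13,13) + gcd(7,6) + gcd(5,11) = 1+13+1+1 = 16.
Scaling by 5 multiplies the area by 5² = 25 (so the new area is 4125) and multiplies the boundary lattice-point count by 5, giving 80.
By Pick's theorem, the interior count of the dilated polygon is 4125 − 80/2 + 1 = 4086.

4086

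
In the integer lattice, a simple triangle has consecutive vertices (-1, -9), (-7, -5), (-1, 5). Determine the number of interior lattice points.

34

The shoelace formula gives twice the area as |[(-1)·(-5) − (-7)·(-9)] + [(-7)·5 − (-1)·(-5)] + [(-1)·(-9) − (-1)·5]| = 84, so the area is 42.
Along each edge there are gcd(|Δx|,|Δy|)+1 lattice points, so counting each shared vertex once the boundary has gcd(6,4) + gcd(6,10) + gcd(0,14) = 2+2+14 = 18.
By Pick's theorem A = I + B/2 − 1, so I = 42 − 18/2 + 1 = 34.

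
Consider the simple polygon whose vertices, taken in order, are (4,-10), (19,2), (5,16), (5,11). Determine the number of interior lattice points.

176

The shoelace formula gives twice the area as |[4·2 − 19·(-10)] + [19·16 − 5·2] + [5·11 − 5·16] + [5·(-10) − 4·11]| = 373, so the area is 373/2.
The number of boundary lattice points is Σ gcd(|Δx|,|Δy|) = gcd(15,12) + gcd(14,14) + gcd(0,5) + gcd(1,21) = 3+14+5+1 = 23.
Pick's theorem gives I = A − B/2 + 1 = 373/2 − 23/2 + 1 = 176.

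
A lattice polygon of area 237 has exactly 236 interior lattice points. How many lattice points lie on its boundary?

Pick's theorem gives A = I + B/2 − 1, so B = 2(A − I + 1) = 2(237 − 236 + 1) = 4.

4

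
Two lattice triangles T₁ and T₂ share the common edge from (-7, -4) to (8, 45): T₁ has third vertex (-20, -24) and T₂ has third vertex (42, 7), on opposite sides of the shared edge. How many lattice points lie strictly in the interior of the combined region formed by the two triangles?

1285

The union is the simple quadrilateral with vertices (-7, -4), (-20, -24), (8, 45), (42, 7) in order.
By the shoelace formula, twice the signed area is |[(-7)·(-24) − (-20)·(-4)] + [(-20)·45 − 8·(-24)] + [8·7 − 42·45] + [42·(-4) − (-7)·7]| = 2573, so the area is 2573/2.
Summing gcd(|Δx|,|Δy|) over the edges gives the boundary count: gcd(13,20) + gcd(28,69) + gcd(34,38) + gcd(49,11) = 1+1+2+1 = 5.
By Pick's theorem I = A − B/2 + 1 = 2573/2 − 5/2 + 1 = 1285.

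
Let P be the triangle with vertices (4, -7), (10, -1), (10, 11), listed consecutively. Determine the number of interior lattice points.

The shoelace formula gives twice the area as |(4·(-1) − 10·(-7)) + (10·11 − 10·(-1)) + (10·(-7) − 4·11)| = 72, so the area is 36.
Summing gcd(|Δx|,|Δy|) over the edges gives the boundary count: gcd(6,6) + gcd(0,12) + gcd(6,18) = 6+12+6 = 24.
By Pick's theorem A = I + B/2 − 1, so I = 36 − 24/2 + 1 = 25.

25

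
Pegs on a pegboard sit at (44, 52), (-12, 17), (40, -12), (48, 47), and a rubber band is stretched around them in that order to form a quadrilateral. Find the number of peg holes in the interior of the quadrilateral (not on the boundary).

The shoelace formula gives twice the area as |[44·17 − (-12)·52] + [(-12)·(-12) − 40·17] + [40·47 − 48·(-12)] + [48·52 − 44·47]| = 3720, so the area is 1860.
Summing gcd(|Δx|,|Δy|) over the edges gives the boundary count: gcd(56,35) + gcd(52,29) + gcd(8,59) + gcd(4,5) = 7+1+1+1 = 10.
Pick's theorem gives I = A − B/2 + 1 = 1860 − 10/2 + 1 = 1856.

1856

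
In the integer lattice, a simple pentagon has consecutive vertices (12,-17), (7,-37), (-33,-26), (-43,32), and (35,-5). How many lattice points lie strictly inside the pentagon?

Using the shoelace formula, 2A = |[12·(-37) − 7·(-17)] + [7·(-26) − (-33)·(-37)] + [(-33)·32 − (-43)·(-26)] + [(-43)·(-5) − 35·32] + [35·(-17) − 12·(-5)]| = 5342, so the area is 2671.
Summing gcd(|Δx|,|Δy|) over the edges gives the boundary count: gcd(5,20) + gcd(40,11) + gcd(10,58) + gcd(78,37) + gcd(23,12) = 5+1+2+1+1 = 10.
By Pick's theorem A = I + B/2 − 1, so I = 2671 − 10/2 + 1 = 2667.

2667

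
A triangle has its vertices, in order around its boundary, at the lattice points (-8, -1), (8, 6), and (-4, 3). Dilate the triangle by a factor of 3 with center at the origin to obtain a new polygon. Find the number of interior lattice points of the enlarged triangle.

151

The shoelace formula gives twice the area as |[(-8)·6 − 8·(-1)] + [8·3 − (-4)·6] + [(-4)·(-1) − (-8)·3]| = 36, so the area is 18.
The number of boundary lattice points is Σ gcd(|Δx|,|Δy|) = gcd(16,7) + gcd(12,3) + gcd(4,4) = 1+3+4 = 8.
Scaling by 3 multiplies the area by 3² = 9 (so the new area is 162) and multiplies the boundary lattice-point count by 3, giving 24.
By Pick's theorem, the interior count of the dilated polygon is 162 − 24/2 + 1 = 151.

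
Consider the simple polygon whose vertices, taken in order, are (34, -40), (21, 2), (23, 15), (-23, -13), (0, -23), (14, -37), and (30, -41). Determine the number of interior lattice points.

1391

The shoelace formula gives twice the area as |(34·2 − 21·(-40)) + (21·15 − 23·2) + (23·(-13) − (-23)·15) + ((-23)·(-23) − 0·(-13)) + (0·(-37) − 14·(-23)) + (14·(-41) − 30·(-37)) + (30·(-40) − 34·(-41))| = 2804, so the area is 1402.
The number of boundary lattice points is Σ gcd(|Δx|,|Δy|) = gcd(13,42) + gcd(2,13) + gcd(46,28) + gcd(23,10) + gcd(14,14) + gcd(16,4) + gcd(4,1) = 1+1+2+1+14+4+1 = 24.
Pick's theorem gives I = A − B/2 + 1 = 1402 − 24/2 + 1 = 1391.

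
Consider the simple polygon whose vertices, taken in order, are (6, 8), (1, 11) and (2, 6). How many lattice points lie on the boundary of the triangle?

4

Summing gcd(|Δx|,|Δy|) over the edges gives the boundary count: gcd(5,3) + gcd(1,5) + gcd(4,2) = 1+1+2 = 4.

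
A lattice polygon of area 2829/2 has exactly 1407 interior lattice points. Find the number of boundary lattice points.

Pick's theorem gives A = I + B/2 − 1, so B = 2(A − I + 1) = 2(2829/2 − 1407 + 1) = 17.

17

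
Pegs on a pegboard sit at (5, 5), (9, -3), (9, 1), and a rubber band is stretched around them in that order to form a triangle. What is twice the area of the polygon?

16

By the shoelace formula, twice the signed area is |[5·(-3) − 9·5] + [9·1 − 9·(-3)] + [9·5 − 5·1]| = 16, so the area is 8.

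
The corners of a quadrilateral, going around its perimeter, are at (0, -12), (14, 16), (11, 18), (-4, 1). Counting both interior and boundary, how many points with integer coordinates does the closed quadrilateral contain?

197

By the shoelace formula, twice the signed area is |[0·16 − 14·(-12)] + [14·18 − 11·16] + [11·1 − (-4)·18] + [(-4)·(-12) − 0·1]| = 375, so the area is 187.5.
The number of boundary lattice points is Σ gcd(|Δx|,|Δy|) = gcd(14,28) + gcd(3,2) + gcd(15,17) + gcd(4,13) = 14+1+1+1 = 17.
Pick's theorem gives I = A − B/2 + 1 = 187.5 − 17/2 + 1 = 180, so the closed region contains I + B = 180 + 17 = 197 lattice points.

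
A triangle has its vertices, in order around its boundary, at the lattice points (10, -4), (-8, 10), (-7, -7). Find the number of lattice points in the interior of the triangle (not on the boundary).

The shoelace formula gives twice the area as |(10·10 − (-8)·(-4)) + ((-8)·(-7) − (-7)·10) + ((-7)·(-4) − 10·(-7))| = 292, so the area is 146.
The number of boundary lattice points is Σ gcd(|Δx|,|Δy|) = gcd(18,14) + gcd(1,17) + gcd(17,3) = 2+1+1 = 4.
Pick's theorem gives I = A − B/2 + 1 = 146 − 4/2 + 1 = 145.

145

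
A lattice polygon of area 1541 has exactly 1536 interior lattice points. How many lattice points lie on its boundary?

Pick's theorem gives A = I + B/2 − 1, so B = 2(A − I + 1) = 2(1541 − 1536 + 1) = 12.

12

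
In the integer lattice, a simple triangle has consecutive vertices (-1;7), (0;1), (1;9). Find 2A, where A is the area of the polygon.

14

By the shoelace formula, twice the signed area is |((-1)·1 − 0·7) + (0·9 − 1·1) + (1·7 − (-1)·9)| = 14, so the area is 7.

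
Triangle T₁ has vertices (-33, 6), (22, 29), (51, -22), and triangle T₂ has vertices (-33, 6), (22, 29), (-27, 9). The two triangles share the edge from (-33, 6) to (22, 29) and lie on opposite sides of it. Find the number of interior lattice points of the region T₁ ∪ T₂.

The union is the simple quadrilateral with vertices (-33, 6), (51, -22), (22, 29), (-27, 9) in order.
The shoelace formula gives twice the area as |[(-33)·(-22) − 51·6] + [51·29 − 22·(-22)] + [22·9 − (-27)·29] + [(-27)·6 − (-33)·9]| = 3499, so the area is 3499/2.
The number of boundary lattice points is Σ gcd(|Δx|,|Δy|) = gcd(84,28) + gcd(29,51) + gcd(49,20) + gcd(6,3) = 28+1+1+3 = 33.
By Pick's theorem I = A − B/2 + 1 = 3499/2 − 33/2 + 1 = 1734.

1734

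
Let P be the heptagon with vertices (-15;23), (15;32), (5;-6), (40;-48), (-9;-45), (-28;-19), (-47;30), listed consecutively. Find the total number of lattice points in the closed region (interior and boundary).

3389

Using the shoelace formula, 2A = |((-15)·32 − 15·23) + (15·(-6) − 5·32) + (5·(-48) − 40·(-6)) + (40·(-45) − (-9)·(-48)) + ((-9)·(-19) − (-28)·(-45)) + ((-28)·30 − (-47)·(-19)) + ((-47)·23 − (-15)·30)| = 6760, so the area is 3380.
Along each edge there are gcd(|Δx|,|Δy|)+1 lattice points, so counting each shared vertex once the boundary has gcd(30,9) + gcd(10,38) + gcd(35,42) + gcd(49,3) + gcd(19,26) + gcd(19,49) + gcd(32,7) = 3+2+7+1+1+1+1 = 16.
Pick's theorem gives I = A − B/2 + 1 = 3380 − 16/2 + 1 = 3373, so the closed region contains I + B = 3373 + 16 = 3389 lattice points.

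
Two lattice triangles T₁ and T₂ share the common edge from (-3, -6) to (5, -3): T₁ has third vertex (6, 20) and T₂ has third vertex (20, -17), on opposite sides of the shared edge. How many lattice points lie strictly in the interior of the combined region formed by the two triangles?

The union is the simple quadrilateral with vertices (-3, -6), (6, 20), (5, -3), (20, -17) in order.
Using the shoelace formula, 2A = |((-3)·20 − 6·(-6)) + (6·(-3) − 5·20) + (5·(-17) − 20·(-3)) + (20·(-6) − (-3)·(-17))| = 338, so the area is 169.
The number of boundary lattice points is Σ gcd(|Δx|,|Δy|) = gcd(9,26) + gcd(1,23) + gcd(15,14) + gcd(23,11) = 1+1+1+1 = 4.
By Pick's theorem I = A − B/2 + 1 = 169 − 4/2 + 1 = 168.

168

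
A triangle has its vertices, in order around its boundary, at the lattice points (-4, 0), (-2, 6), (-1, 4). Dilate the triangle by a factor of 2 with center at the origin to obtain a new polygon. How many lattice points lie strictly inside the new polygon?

17

By the shoelace formula, twice the signed area is |((-4)·6 − (-2)·0) + ((-2)·4 − (-1)·6) + ((-1)·0 − (-4)·4)| = 10, so the area is 5.
Along each edge there are gcd(|Δx|,|Δy|)+1 lattice points, so counting each shared vertex once the boundary has gcd(2,6) + gcd(1,2) + gcd(3,4) = 2+1+1 = 4.
Scaling by 2 multiplies the area by 2² = 4 (so the new area is 20) and multiplies the boundary lattice-point count by 2, giving 8.
By Pick's theorem, the interior count of the dilated polygon is 20 − 8/2 + 1 = 17.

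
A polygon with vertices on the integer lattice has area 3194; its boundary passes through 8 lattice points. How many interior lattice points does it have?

3191

Pick's theorem A = I + B/2 − 1 rearranges to I = A − B/2 + 1 = 3194 − 8/2 + 1 = 3191.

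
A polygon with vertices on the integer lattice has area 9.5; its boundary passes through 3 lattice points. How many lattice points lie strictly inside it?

9

Pick's theorem A = I + B/2 − 1 rearranges to I = A − B/2 + 1 = 9.5 − 3/2 + 1 = 9.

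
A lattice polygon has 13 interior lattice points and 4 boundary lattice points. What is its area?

Pick's theorem states A = I + B/2 − 1, so A = 13 + 4/2 − 1 = 14.

14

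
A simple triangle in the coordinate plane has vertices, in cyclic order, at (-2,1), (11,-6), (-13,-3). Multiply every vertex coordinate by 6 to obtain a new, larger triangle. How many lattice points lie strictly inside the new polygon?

2308

The shoelace formula gives twice the area as |((-2)·(-6) − 11·1) + (11·(-3) − (-13)·(-6)) + ((-13)·1 − (-2)·(-3))| = 129, so the area is 64.5.
Summing gcd(|Δx|,|Δy|) over the edges gives the boundary count: gcd(13,7) + gcd(24,3) + gcd(11,4) = 1+3+1 = 5.
Scaling by 6 multiplies the area by 6² = 36 (so the new area is 2322) and multiplies the boundary lattice-point count by 6, giving 30.
By Pick's theorem, the interior count of the dilated polygon is 2322 − 30/2 + 1 = 2308.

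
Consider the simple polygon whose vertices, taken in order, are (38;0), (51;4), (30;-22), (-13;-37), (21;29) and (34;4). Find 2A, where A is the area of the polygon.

The shoelace formula gives twice the area as |[38·4 − 51·0] + [51·(-22) − 30·4] + [30·(-37) − (-13)·(-22)] + [(-13)·29 − 21·(-37)] + [21·4 − 34·29] + [34·0 − 38·4]| = 3140, so the area is 1570.

3140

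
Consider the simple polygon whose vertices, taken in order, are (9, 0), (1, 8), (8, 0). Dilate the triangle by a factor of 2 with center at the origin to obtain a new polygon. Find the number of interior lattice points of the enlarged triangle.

7

The shoelace formula gives twice the area as |[9·8 − 1·0] + [1·0 − 8·8] + [8·0 − 9·0]| = 8, so the area is 4.
Along each edge there are gcd(|Δx|,|Δy|)+1 lattice points, so counting each shared vertex once the boundary has gcd(8,8) + gcd(7,8) + gcd(1,0) = 8+1+1 = 10.
Scaling by 2 multiplies the area by 2² = 4 (so the new area is 16) and multiplies the boundary lattice-point count by 2, giving 20.
By Pick's theorem, the interior count of the dilated polygon is 16 − 20/2 + 1 = 7.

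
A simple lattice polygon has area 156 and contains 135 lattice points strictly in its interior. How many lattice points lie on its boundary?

Pick's theorem gives A = I + B/2 − 1, so B = 2(A − I + 1) = 2(156 − 135 + 1) = 44.

44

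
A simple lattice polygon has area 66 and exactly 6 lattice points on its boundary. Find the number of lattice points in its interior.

From Pick's theorem, I = A − B/2 + 1 = 66 − 6/2 + 1 = 64.

64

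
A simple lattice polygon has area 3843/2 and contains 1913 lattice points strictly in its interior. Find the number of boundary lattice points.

Pick's theorem gives A = I + B/2 − 1, so B = 2(A − I + 1) = 2(3843/2 − 1913 + 1) = 19.

19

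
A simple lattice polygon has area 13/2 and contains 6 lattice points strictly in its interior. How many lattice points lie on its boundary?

3

Pick's theorem gives A = I + B/2 − 1, so B = 2(A − I + 1) = 2(13/2 − 6 + 1) = 3.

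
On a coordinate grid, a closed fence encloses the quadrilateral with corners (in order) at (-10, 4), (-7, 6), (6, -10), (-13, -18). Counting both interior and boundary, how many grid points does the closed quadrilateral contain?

237

Using the shoelace formula, 2A = |((-10)·6 − (-7)·4) + ((-7)·(-10) − 6·6) + (6·(-18) − (-13)·(-10)) + ((-13)·4 − (-10)·(-18))| = 468, so the area is 234.
Summing gcd(|Δx|,|Δy|) over the edges gives the boundary count: gcd(3,2) + gcd(13,16) + gcd(19,8) + gcd(3,22) = 1+1+1+1 = 4.
Pick's theorem gives I = A − B/2 + 1 = 234 − 4/2 + 1 = 233, so the closed region contains I + B = 233 + 4 = 237 lattice points.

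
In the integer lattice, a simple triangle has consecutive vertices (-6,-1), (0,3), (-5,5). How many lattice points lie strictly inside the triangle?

15

The shoelace formula gives twice the area as |((-6)·3 − 0·(-1)) + (0·5 − (-5)·3) + ((-5)·(-1) − (-6)·5)| = 32, so the area is 16.
Summing gcd(|Δx|,|Δy|) over the edges gives the boundary count: gcd(6,4) + gcd(5,2) + gcd(1,6) = 2+1+1 = 4.
By Pick's theorem A = I + B/2 − 1, so I = 16 − 4/2 + 1 = 15.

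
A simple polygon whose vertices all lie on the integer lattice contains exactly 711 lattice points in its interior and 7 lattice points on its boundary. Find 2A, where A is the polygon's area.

1427

Pick's theorem states A = I + B/2 − 1, so A = 711 + 7/2 − 1 = 1427/2.
Hence 2A = 1427.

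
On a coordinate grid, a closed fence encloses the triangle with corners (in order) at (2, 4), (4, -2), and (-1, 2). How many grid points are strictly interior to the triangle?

The shoelace formula gives twice the area as |[2·(-2) − 4·4] + [4·2 − (-1)·(-2)] + [(-1)·4 − 2·2]| = 22, so the area is 11.
The number of boundary lattice points is Σ gcd(|Δx|,|Δy|) = gcd(2,6) + gcd(5,4) + gcd(3,2) = 2+1+1 = 4.
Pick's theorem gives I = A − B/2 + 1 = 11 − 4/2 + 1 = 10.

10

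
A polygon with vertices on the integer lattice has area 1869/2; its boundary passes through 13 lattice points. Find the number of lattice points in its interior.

From Pick's theorem, I = A − B/2 + 1 = 1869/2 − 13/2 + 1 = 929.

929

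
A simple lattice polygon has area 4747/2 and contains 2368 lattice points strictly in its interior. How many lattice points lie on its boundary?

Pick's theorem gives A = I + B/2 − 1, so B = 2(A − I + 1) = 2(4747/2 − 2368 + 1) = 13.

13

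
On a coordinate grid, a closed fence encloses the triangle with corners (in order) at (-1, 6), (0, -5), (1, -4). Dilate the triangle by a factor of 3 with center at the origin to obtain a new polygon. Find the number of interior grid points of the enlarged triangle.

The shoelace formula gives twice the area as |[(-1)·(-5) − 0·6] + [0·(-4) − 1·(-5)] + [1·6 − (-1)·(-4)]| = 12, so the area is 6.
Along each edge there are gcd(|Δx|,|Δy|)+1 lattice points, so counting each shared vertex once the boundary has gcd(1,11) + gcd(1,1) + gcd(2,10) = 1+1+2 = 4.
Scaling by 3 multiplies the area by 3² = 9 (so the new area is 54) and multiplies the boundary lattice-point count by 3, giving 12.
By Pick's theorem, the interior count of the dilated polygon is 54 − 12/2 + 1 = 49.

49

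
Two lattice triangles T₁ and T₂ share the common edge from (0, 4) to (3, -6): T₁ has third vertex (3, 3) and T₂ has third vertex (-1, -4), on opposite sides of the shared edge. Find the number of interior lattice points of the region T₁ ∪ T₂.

The union is the simple quadrilateral with vertices (0, 4), (3, 3), (3, -6), (-1, -4) in order.
By the shoelace formula, twice the signed area is |(0·3 − 3·4) + (3·(-6) − 3·3) + (3·(-4) − (-1)·(-6)) + ((-1)·4 − 0·(-4))| = 61, so the area is 30.5.
The number of boundary lattice points is Σ gcd(|Δx|,|Δy|) = gcd(3,1) + gcd(0,9) + gcd(4,2) + gcd(1,8) = 1+9+2+1 = 13.
By Pick's theorem I = A − B/2 + 1 = 30.5 − 13/2 + 1 = 25.

25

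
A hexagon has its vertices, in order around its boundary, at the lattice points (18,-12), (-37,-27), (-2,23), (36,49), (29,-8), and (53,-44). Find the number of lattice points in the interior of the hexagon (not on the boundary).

2571

The shoelace formula gives twice the area as |(18·(-27) − (-37)·(-12)) + ((-37)·23 − (-2)·(-27)) + ((-2)·49 − 36·23) + (36·(-8) − 29·49) + (29·(-44) − 53·(-8)) + (53·(-12) − 18·(-44))| = 5166, so the area is 2583.
The number of boundary lattice points is Σ gcd(|Δx|,|Δy|) = gcd(55,15) + gcd(35,50) + gcd(38,26) + gcd(7,57) + gcd(24,36) + gcd(35,32) = 5+5+2+1+12+1 = 26.
Pick's theorem gives I = A − B/2 + 1 = 2583 − 26/2 + 1 = 2571.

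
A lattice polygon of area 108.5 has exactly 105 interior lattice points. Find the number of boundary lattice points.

9

Pick's theorem gives A = I + B/2 − 1, so B = 2(A − I + 1) = 2(108.5 − 105 + 1) = 9.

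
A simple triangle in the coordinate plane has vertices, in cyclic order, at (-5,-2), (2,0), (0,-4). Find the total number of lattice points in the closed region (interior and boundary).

Using the shoelace formula, 2A = |((-5)·0 − 2·(-2)) + (2·(-4) − 0·0) + (0·(-2) − (-5)·(-4))| = 24, so the area is 12.
Along each edge there are gcd(|Δx|,|Δy|)+1 lattice points, so counting each shared vertex once the boundary has gcd(7,2) + gcd(2,4) + gcd(5,2) = 1+2+1 = 4.
Pick's theorem gives I = A − B/2 + 1 = 12 − 4/2 + 1 = 11, so the closed region contains I + B = 11 + 4 = 15 lattice points.

15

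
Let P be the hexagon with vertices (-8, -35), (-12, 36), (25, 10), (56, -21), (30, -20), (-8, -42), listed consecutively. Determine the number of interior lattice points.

2369

The shoelace formula gives twice the area as |((-8)·36 − (-12)·(-35)) + ((-12)·10 − 25·36) + (25·(-21) − 56·10) + (56·(-20) − 30·(-21)) + (30·(-42) − (-8)·(-20)) + ((-8)·(-35) − (-8)·(-42))| = 4779, so the area is 4779/2.
Along each edge there are gcd(|Δx|,|Δy|)+1 lattice points, so counting each shared vertex once the boundary has gcd(4,71) + gcd(37,26) + gcd(31,31) + gcd(26,1) + gcd(38,22) + gcd(0,7) = 1+1+31+1+2+7 = 43.
Pick's theorem gives I = A − B/2 + 1 = 4779/2 − 43/2 + 1 = 2369.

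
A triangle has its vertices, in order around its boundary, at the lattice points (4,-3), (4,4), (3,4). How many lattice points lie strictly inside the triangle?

By the shoelace formula, twice the signed area is |[4·4 − 4·(-3)] + [4·4 − 3·4] + [3·(-3) − 4·4]| = 7, so the area is 7/2.
Along each edge there are gcd(|Δx|,|Δy|)+1 lattice points, so counting each shared vertex once the boundary has gcd(0,7) + gcd(1,0) + gcd(1,7) = 7+1+1 = 9.
Pick's theorem gives I = A − B/2 + 1 = 7/2 − 9/2 + 1 = 0.

0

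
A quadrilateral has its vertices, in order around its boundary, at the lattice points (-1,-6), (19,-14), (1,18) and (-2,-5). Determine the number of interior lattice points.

Using the shoelace formula, 2A = |((-1)·(-14) − 19·(-6)) + (19·18 − 1·(-14)) + (1·(-5) − (-2)·18) + ((-2)·(-6) − (-1)·(-5))| = 522, so the area is 261.
Summing gcd(|Δx|,|Δy|) over the edges gives the boundary count: gcd(20,8) + gcd(18,32) + gcd(3,23) + gcd(1,1) = 4+2+1+1 = 8.
By Pick's theorem A = I + B/2 − 1, so I = 261 − 8/2 + 1 = 258.

258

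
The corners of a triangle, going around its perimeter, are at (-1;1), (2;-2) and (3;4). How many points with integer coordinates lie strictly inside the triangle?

9

Using the shoelace formula, 2A = |((-1)·(-2) − 2·1) + (2·4 − 3·(-2)) + (3·1 − (-1)·4)| = 21, so the area is 21/2.
The number of boundary lattice points is Σ gcd(|Δx|,|Δy|) = gcd(3,3) + gcd(1,6) + gcd(4,3) = 3+1+1 = 5.
By Pick's theorem A = I + B/2 − 1, so I = 21/2 − 5/2 + 1 = 9.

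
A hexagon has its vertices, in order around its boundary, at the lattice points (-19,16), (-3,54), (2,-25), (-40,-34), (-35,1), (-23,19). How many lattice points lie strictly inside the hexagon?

1971

The shoelace formula gives twice the area as |((-19)·54 − (-3)·16) + ((-3)·(-25) − 2·54) + (2·(-34) − (-40)·(-25)) + ((-40)·1 − (-35)·(-34)) + ((-35)·19 − (-23)·1) + ((-23)·16 − (-19)·19)| = 3958, so the area is 1979.
The number of boundary lattice points is Σ gcd(|Δx|,|Δy|) = gcd(16,38) + gcd(5,79) + gcd(42,9) + gcd(5,35) + gcd(12,18) + gcd(4,3) = 2+1+3+5+6+1 = 18.
Pick's theorem gives I = A − B/2 + 1 = 1979 − 18/2 + 1 = 1971.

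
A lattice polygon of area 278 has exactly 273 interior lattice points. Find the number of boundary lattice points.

12

Pick's theorem gives A = I + B/2 − 1, so B = 2(A − I + 1) = 2(278 − 273 + 1) = 12.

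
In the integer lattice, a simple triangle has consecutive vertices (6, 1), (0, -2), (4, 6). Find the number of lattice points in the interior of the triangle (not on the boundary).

15

The shoelace formula gives twice the area as |[6·(-2) − 0·1] + [0·6 − 4·(-2)] + [4·1 − 6·6]| = 36, so the area is 18.
The number of boundary lattice points is Σ gcd(|Δx|,|Δy|) = gcd(6,3) + gcd(4,8) + gcd(2,5) = 3+4+1 = 8.
Pick's theorem gives I = A − B/2 + 1 = 18 − 8/2 + 1 = 15.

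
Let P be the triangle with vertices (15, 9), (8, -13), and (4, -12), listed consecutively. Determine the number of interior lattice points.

47

The shoelace formula gives twice the area as |[15·(-13) − 8·9] + [8·(-12) − 4·(-13)] + [4·9 − 15·(-12)]| = 95, so the area is 95/2.
Along each edge there are gcd(|Δx|,|Δy|)+1 lattice points, so counting each shared vertex once the boundary has gcd(7,22) + gcd(4,1) + gcd(11,21) = 1+1+1 = 3.
Pick's theorem gives I = A − B/2 + 1 = 95/2 − 3/2 + 1 = 47.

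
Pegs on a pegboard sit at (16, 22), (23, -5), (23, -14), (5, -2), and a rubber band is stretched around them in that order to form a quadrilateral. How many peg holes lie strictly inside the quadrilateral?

By the shoelace formula, twice the signed area is |[16·(-5) − 23·22] + [23·(-14) − 23·(-5)] + [23·(-2) − 5·(-14)] + [5·22 − 16·(-2)]| = 627, so the area is 627/2.
The number of boundary lattice points is Σ gcd(|Δx|,|Δy|) = gcd(7,27) + gcd(0,9) + gcd(18,12) + gcd(11,24) = 1+9+6+1 = 17.
Pick's theorem gives I = A − B/2 + 1 = 627/2 − 17/2 + 1 = 306.

306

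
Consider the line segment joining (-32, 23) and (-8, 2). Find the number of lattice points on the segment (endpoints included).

The number of lattice points on a segment between lattice points is gcd(|Δx|,|Δy|) + 1 = gcd(24,21) + 1 = 3 + 1 = 4.

4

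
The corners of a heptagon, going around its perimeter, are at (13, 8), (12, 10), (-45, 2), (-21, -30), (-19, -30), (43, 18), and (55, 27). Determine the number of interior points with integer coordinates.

Using the shoelace formula, 2A = |(13·10 − 12·8) + (12·2 − (-45)·10) + ((-45)·(-30) − (-21)·2) + ((-21)·(-30) − (-19)·(-30)) + ((-19)·18 − 43·(-30)) + (43·27 − 55·18) + (55·8 − 13·27)| = 3168, so the area is 1584.
Summing gcd(|Δx|,|Δy|) over the edges gives the boundary count: gcd(1,2) + gcd(57,8) + gcd(24,32) + gcd(2,0) + gcd(62,48) + gcd(12,9) + gcd(42,19) = 1+1+8+2+2+3+1 = 18.
By Pick's theorem A = I + B/2 − 1, so I = 1584 − 18/2 + 1 = 1576.

1576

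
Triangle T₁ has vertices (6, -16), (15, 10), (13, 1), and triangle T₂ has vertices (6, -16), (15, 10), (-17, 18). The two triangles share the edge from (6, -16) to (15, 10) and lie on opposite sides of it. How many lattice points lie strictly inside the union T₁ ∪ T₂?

The union is the simple quadrilateral with vertices (6, -16), (13, 1), (15, 10), (-17, 18) in order.
Using the shoelace formula, 2A = |[6·1 − 13·(-16)] + [13·10 − 15·1] + [15·18 − (-17)·10] + [(-17)·(-16) − 6·18]| = 933, so the area is 466.5.
Summing gcd(|Δx|,|Δy|) over the edges gives the boundary count: gcd(7,17) + gcd(2,9) + gcd(32,8) + gcd(23,34) = 1+1+8+1 = 11.
By Pick's theorem I = A − B/2 + 1 = 466.5 − 11/2 + 1 = 462.

462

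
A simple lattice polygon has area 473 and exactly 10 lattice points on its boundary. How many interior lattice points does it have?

From Pick's theorem, I = A − B/2 + 1 = 473 − 10/2 + 1 = 469.

469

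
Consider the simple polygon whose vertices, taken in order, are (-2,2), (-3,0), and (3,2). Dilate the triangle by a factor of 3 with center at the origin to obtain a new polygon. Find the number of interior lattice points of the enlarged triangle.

34

Using the shoelace formula, 2A = |((-2)·0 − (-3)·2) + ((-3)·2 − 3·0) + (3·2 − (-2)·2)| = 10, so the area is 5.
Along each edge there are gcd(|Δx|,|Δy|)+1 lattice points, so counting each shared vertex once the boundary has gcd(1,2) + gcd(6,2) + gcd(5,0) = 1+2+5 = 8.
Scaling by 3 multiplies the area by 3² = 9 (so the new area is 45) and multiplies the boundary lattice-point count by 3, giving 24.
By Pick's theorem, the interior count of the dilated polygon is 45 − 24/2 + 1 = 34.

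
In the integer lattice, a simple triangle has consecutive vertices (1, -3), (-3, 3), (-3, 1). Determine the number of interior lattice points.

Using the shoelace formula, 2A = |[1·3 − (-3)·(-3)] + [(-3)·1 − (-3)·3] + [(-3)·(-3) − 1·1]| = 8, so the area is 4.
The number of boundary lattice points is Σ gcd(|Δx|,|Δy|) = gcd(4,6) + gcd(0,2) + gcd(4,4) = 2+2+4 = 8.
Pick's theorem gives I = A − B/2 + 1 = 4 − 8/2 + 1 = 1.

1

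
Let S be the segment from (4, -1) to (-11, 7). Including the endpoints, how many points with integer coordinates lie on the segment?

The number of lattice points on a segment between lattice points is gcd(|Δx|,|Δy|) + 1 = gcd(15,8) + 1 = 1 + 1 = 2.

2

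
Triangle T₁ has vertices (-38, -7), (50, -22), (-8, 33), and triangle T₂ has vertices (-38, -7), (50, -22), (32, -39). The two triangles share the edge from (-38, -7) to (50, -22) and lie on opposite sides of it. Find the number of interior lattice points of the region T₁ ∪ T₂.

2862

The union is the simple quadrilateral with vertices (-38, -7), (-8, 33), (50, -22), (32, -39) in order.
By the shoelace formula, twice the signed area is |[(-38)·33 − (-8)·(-7)] + [(-8)·(-22) − 50·33] + [50·(-39) − 32·(-22)] + [32·(-7) − (-38)·(-39)]| = 5736, so the area is 2868.
The number of boundary lattice points is Σ gcd(|Δx|,|Δy|) = gcd(30,40) + gcd(58,55) + gcd(18,17) + gcd(70,32) = 10+1+1+2 = 14.
By Pick's theorem I = A − B/2 + 1 = 2868 − 14/2 + 1 = 2862.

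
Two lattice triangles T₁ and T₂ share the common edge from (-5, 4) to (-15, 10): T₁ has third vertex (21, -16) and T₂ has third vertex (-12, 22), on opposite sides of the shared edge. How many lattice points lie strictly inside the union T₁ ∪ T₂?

The union is the simple quadrilateral with vertices (-5, 4), (21, -16), (-15, 10), (-12, 22) in order.
The shoelace formula gives twice the area as |((-5)·(-16) − 21·4) + (21·10 − (-15)·(-16)) + ((-15)·22 − (-12)·10) + ((-12)·4 − (-5)·22)| = 182, so the area is 91.
The number of boundary lattice points is Σ gcd(|Δx|,|Δy|) = gcd(26,20) + gcd(36,26) + gcd(3,12) + gcd(7,18) = 2+2+3+1 = 8.
By Pick's theorem I = A − B/2 + 1 = 91 − 8/2 + 1 = 88.

88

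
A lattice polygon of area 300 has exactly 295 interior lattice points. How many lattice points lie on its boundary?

Pick's theorem gives A = I + B/2 − 1, so B = 2(A − I + 1) = 2(300 − 295 + 1) = 12.

12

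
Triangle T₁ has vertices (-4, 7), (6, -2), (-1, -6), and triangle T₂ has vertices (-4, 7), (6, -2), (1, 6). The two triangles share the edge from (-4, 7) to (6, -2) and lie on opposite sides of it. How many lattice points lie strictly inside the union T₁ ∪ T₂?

68

The union is the simple quadrilateral with vertices (-4, 7), (-1, -6), (6, -2), (1, 6) in order.
The shoelace formula gives twice the area as |((-4)·(-6) − (-1)·7) + ((-1)·(-2) − 6·(-6)) + (6·6 − 1·(-2)) + (1·7 − (-4)·6)| = 138, so the area is 69.
The number of boundary lattice points is Σ gcd(|Δx|,|Δy|) = gcd(3,13) + gcd(7,4) + gcd(5,8) + gcd(5,1) = 1+1+1+1 = 4.
By Pick's theorem I = A − B/2 + 1 = 69 − 4/2 + 1 = 68.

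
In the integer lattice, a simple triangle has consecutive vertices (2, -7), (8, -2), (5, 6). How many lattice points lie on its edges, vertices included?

3

Along each edge there are gcd(|Δx|,|Δy|)+1 lattice points, so counting each shared vertex once the boundary has gcd(6,5) + gcd(3,8) + gcd(3,13) = 1+1+1 = 3.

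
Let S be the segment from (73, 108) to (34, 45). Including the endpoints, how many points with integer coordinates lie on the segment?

4

The number of lattice points on a segment between lattice points is gcd(|Δx|,|Δy|) + 1 = gcd(39,63) + 1 = 3 + 1 = 4.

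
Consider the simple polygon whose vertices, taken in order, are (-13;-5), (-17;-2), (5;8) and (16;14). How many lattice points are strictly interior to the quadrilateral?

69

By the shoelace formula, twice the signed area is |[(-13)·(-2) − (-17)·(-5)] + [(-17)·8 − 5·(-2)] + [5·14 − 16·8] + [16·(-5) − (-13)·14]| = 141, so the area is 141/2.
Along each edge there are gcd(|Δx|,|Δy|)+1 lattice points, so counting each shared vertex once the boundary has gcd(4,3) + gcd(22,10) + gcd(11,6) + gcd(29,19) = 1+2+1+1 = 5.
Pick's theorem gives I = A − B/2 + 1 = 141/2 − 5/2 + 1 = 69.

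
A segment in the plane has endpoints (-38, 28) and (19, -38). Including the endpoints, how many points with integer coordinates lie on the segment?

4

The number of lattice points on a segment between lattice points is gcd(|Δx|,|Δy|) + 1 = gcd(57,66) + 1 = 3 + 1 = 4.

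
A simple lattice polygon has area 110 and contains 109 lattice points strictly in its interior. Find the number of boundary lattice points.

4

Pick's theorem gives A = I + B/2 − 1, so B = 2(A − I + 1) = 2(110 − 109 + 1) = 4.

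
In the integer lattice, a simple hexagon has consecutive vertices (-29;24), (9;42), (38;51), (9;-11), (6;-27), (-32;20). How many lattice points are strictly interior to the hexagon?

By the shoelace formula, twice the signed area is |((-29)·42 − 9·24) + (9·51 − 38·42) + (38·(-11) − 9·51) + (9·(-27) − 6·(-11)) + (6·20 − (-32)·(-27)) + ((-32)·24 − (-29)·20)| = 4557, so the area is 2278.5.
The number of boundary lattice points is Σ gcd(|Δx|,|Δy|) = gcd(38,18) + gcd(29,9) + gcd(29,62) + gcd(3,16) + gcd(38,47) + gcd(3,4) = 2+1+1+1+1+1 = 7.
Pick's theorem gives I = A − B/2 + 1 = 2278.5 − 7/2 + 1 = 2276.

2276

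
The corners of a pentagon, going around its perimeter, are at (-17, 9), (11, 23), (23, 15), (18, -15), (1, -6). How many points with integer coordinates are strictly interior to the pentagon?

815

By the shoelace formula, twice the signed area is |((-17)·23 − 11·9) + (11·15 − 23·23) + (23·(-15) − 18·15) + (18·(-6) − 1·(-15)) + (1·9 − (-17)·(-6))| = 1655, so the area is 1655/2.
The number of boundary lattice points is Σ gcd(|Δx|,|Δy|) = gcd(28,14) + gcd(12,8) + gcd(5,30) + gcd(17,9) + gcd(18,15) = 14+4+5+1+3 = 27.
By Pick's theorem A = I + B/2 − 1, so I = 1655/2 − 27/2 + 1 = 815.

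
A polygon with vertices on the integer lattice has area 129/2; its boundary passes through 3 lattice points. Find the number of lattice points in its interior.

Pick's theorem A = I + B/2 − 1 rearranges to I = A − B/2 + 1 = 129/2 − 3/2 + 1 = 64.

64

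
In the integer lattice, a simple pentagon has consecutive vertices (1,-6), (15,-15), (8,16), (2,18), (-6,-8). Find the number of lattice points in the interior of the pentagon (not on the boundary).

The shoelace formula gives twice the area as |(1·(-15) − 15·(-6)) + (15·16 − 8·(-15)) + (8·18 − 2·16) + (2·(-8) − (-6)·18) + ((-6)·(-6) − 1·(-8))| = 683, so the area is 683/2.
Summing gcd(|Δx|,|Δy|) over the edges gives the boundary count: gcd(14,9) + gcd(7,31) + gcd(6,2) + gcd(8,26) + gcd(7,2) = 1+1+2+2+1 = 7.
Pick's theorem gives I = A − B/2 + 1 = 683/2 − 7/2 + 1 = 339.

339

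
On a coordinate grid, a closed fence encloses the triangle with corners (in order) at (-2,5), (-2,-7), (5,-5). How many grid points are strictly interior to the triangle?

The shoelace formula gives twice the area as |((-2)·(-7) − (-2)·5) + ((-2)·(-5) − 5·(-7)) + (5·5 − (-2)·(-5))| = 84, so the area is 42.
The number of boundary lattice points is Σ gcd(|Δx|,|Δy|) = gcd(0,12) + gcd(7,2) + gcd(7,10) = 12+1+1 = 14.
By Pick's theorem A = I + B/2 − 1, so I = 42 − 14/2 + 1 = 36.

36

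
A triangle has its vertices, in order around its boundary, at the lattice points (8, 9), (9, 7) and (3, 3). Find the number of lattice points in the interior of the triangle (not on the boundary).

The shoelace formula gives twice the area as |(8·7 − 9·9) + (9·3 − 3·7) + (3·9 − 8·3)| = 16, so the area is 8.
The number of boundary lattice points is Σ gcd(|Δx|,|Δy|) = gcd(1,2) + gcd(6,4) + gcd(5,6) = 1+2+1 = 4.
Pick's theorem gives I = A − B/2 + 1 = 8 − 4/2 + 1 = 7.

7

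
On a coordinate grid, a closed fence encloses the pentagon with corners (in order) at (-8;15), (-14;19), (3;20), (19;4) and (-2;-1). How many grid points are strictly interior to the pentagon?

338

The shoelace formula gives twice the area as |[(-8)·19 − (-14)·15] + [(-14)·20 − 3·19] + [3·4 − 19·20] + [19·(-1) − (-2)·4] + [(-2)·15 − (-8)·(-1)]| = 696, so the area is 348.
Summing gcd(|Δx|,|Δy|) over the edges gives the boundary count: gcd(6,4) + gcd(17,1) + gcd(16,16) + gcd(21,5) + gcd(6,16) = 2+1+16+1+2 = 22.
Pick's theorem gives I = A − B/2 + 1 = 348 − 22/2 + 1 = 338.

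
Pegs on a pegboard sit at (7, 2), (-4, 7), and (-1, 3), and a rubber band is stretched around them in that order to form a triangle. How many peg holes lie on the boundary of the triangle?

3

Along each edge there are gcd(|Δx|,|Δy|)+1 lattice points, so counting each shared vertex once the boundary has gcd(11,5) + gcd(3,4) + gcd(8,1) = 1+1+1 = 3.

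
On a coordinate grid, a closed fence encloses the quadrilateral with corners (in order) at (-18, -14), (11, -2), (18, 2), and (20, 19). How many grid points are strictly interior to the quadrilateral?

305

By the shoelace formula, twice the signed area is |[(-18)·(-2) − 11·(-14)] + [11·2 − 18·(-2)] + [18·19 − 20·2] + [20·(-14) − (-18)·19]| = 612, so the area is 306.
Along each edge there are gcd(|Δx|,|Δy|)+1 lattice points, so counting each shared vertex once the boundary has gcd(29,12) + gcd(7,4) + gcd(2,17) + gcd(38,33) = 1+1+1+1 = 4.
By Pick's theorem A = I + B/2 − 1, so I = 306 − 4/2 + 1 = 305.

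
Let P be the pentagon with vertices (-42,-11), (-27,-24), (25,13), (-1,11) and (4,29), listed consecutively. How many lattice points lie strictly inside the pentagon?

The shoelace formula gives twice the area as |[(-42)·(-24) − (-27)·(-11)] + [(-27)·13 − 25·(-24)] + [25·11 − (-1)·13] + [(-1)·29 − 4·11] + [4·(-11) − (-42)·29]| = 2349, so the area is 2349/2.
Along each edge there are gcd(|Δx|,|Δy|)+1 lattice points, so counting each shared vertex once the boundary has gcd(15,13) + gcd(52,37) + gcd(26,2) + gcd(5,18) + gcd(46,40) = 1+1+2+1+2 = 7.
By Pick's theorem A = I + B/2 − 1, so I = 2349/2 − 7/2 + 1 = 1172.

1172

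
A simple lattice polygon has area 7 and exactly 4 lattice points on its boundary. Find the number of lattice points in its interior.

From Pick's theorem, I = A − B/2 + 1 = 7 − 4/2 + 1 = 6.

6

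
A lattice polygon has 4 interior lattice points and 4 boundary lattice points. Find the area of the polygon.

5

By Pick's theorem, A = I + B/2 − 1 = 4 + 4/2 − 1 = 5.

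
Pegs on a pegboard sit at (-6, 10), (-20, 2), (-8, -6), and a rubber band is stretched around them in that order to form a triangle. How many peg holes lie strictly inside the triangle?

101

By the shoelace formula, twice the signed area is |[(-6)·2 − (-20)·10] + [(-20)·(-6) − (-8)·2] + [(-8)·10 − (-6)·(-6)]| = 208, so the area is 104.
The number of boundary lattice points is Σ gcd(|Δx|,|Δy|) = gcd(14,8) + gcd(12,8) + gcd(2,16) = 2+4+2 = 8.
By Pick's theorem A = I + B/2 − 1, so I = 104 − 8/2 + 1 = 101.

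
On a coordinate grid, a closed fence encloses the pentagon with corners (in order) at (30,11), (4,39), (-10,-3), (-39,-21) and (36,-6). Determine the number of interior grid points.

1566

By the shoelace formula, twice the signed area is |(30·39 − 4·11) + (4·(-3) − (-10)·39) + ((-10)·(-21) − (-39)·(-3)) + ((-39)·(-6) − 36·(-21)) + (36·11 − 30·(-6))| = 3163, so the area is 3163/2.
The number of boundary lattice points is Σ gcd(|Δx|,|Δy|) = gcd(26,28) + gcd(14,42) + gcd(29,18) + gcd(75,15) + gcd(6,17) = 2+14+1+15+1 = 33.
Pick's theorem gives I = A − B/2 + 1 = 3163/2 − 33/2 + 1 = 1566.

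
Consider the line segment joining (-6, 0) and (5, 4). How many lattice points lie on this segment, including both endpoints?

The number of lattice points on a segment between lattice points is gcd(|Δx|,|Δy|) + 1 = gcd(11,4) + 1 = 1 + 1 = 2.

2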